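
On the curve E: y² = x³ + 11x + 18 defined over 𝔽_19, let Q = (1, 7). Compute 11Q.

Double-and-add on 11 = (1011)₂. Start with Q = (1, 7) for the leading 1-bit.
double: tangent at (1, 7): λ = (3·1² + 11)/(2·7) ≡ 14/14. 14⁻¹ ≡ 15 (mod 19), so λ ≡ 14·15 ≡ 1.
  x = λ² - 1 - 1 = 1 - 2 ≡ 18; y = λ·(1 - 18) - 7 ≡ 14. → (18, 14)
double: tangent at (18, 14): λ = (3·18² + 11)/(2·14) ≡ 14/9. 9⁻¹ ≡ 17 (mod 19) since 9·17 = 153 ≡ 1, so λ ≡ 14·17 ≡ 10.
  x = λ² - 18 - 18 = 100 - 36 ≡ 7; y = λ·(18 - 7) - 14 ≡ 1. → (7, 1)
add Q: (7, 1) + (1, 7). λ = (7 - 1)/(1 - 7) ≡ 6/13 mod 19. 13⁻¹ ≡ 3 (mod 19) since 13·3 = 39 ≡ 1, so λ ≡ 18.
  x = λ² - 7 - 1 = 324 - 8 ≡ 12; y = λ·(7 - 12) - 1 ≡ 4. → (12, 4)
double: tangent at (12, 4): λ = (3·12² + 11)/(2·4) ≡ 6/8. 8⁻¹ ≡ 12 (mod 19), so λ ≡ 6·12 ≡ 15.
  x = λ² - 12 - 12 = 225 - 24 ≡ 11; y = λ·(12 - 11) - 4 ≡ 11. → (11, 11)
add Q: (11, 11) + (1, 7). λ = (7 - 11)/(1 - 11) ≡ 15/9 mod 19. 9⁻¹ ≡ 17 (mod 19), so λ ≡ 8.
  x = λ² - 11 - 1 = 64 - 12 ≡ 14; y = λ·(11 - 14) - 11 ≡ 3. → (14, 3)

(14, 3)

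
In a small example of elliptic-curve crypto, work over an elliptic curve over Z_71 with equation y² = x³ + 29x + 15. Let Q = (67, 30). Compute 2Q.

tangent at (67, 30): λ = (3·67² + 29)/(2·30) ≡ 6/60. 60⁻¹ ≡ 58 (mod 71), so λ ≡ 6·58 ≡ 64.
  x = λ² - 67 - 67 = 4096 - 134 ≡ 57; y = λ·(67 - 57) - 30 ≡ 42. → (57, 42)

(57, 42)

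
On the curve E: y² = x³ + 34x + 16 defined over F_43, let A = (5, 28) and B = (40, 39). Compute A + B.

(5, 28) + (40, 39). λ = (39 - 28)/(40 - 5) ≡ 11/35 mod 43. 35⁻¹ ≡ 16 (mod 43), so λ ≡ 4.
  x = λ² - 5 - 40 = 16 - 45 ≡ 14; y = λ·(5 - 14) - 28 ≡ 22. → (14, 22)

(14, 22)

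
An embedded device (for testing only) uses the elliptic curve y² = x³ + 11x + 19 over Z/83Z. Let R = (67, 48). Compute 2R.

(69, 62)

tangent at (67, 48): λ = (3·67² + 11)/(2·48) ≡ 32/13. 13⁻¹ ≡ 32 (mod 83), so λ ≡ 32·32 ≡ 28.
  x = λ² - 67 - 67 = 784 - 134 ≡ 69; y = λ·(67 - 69) - 48 ≡ 62. → (69, 62)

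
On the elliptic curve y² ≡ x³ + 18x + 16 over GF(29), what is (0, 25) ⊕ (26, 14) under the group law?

(10, 6)

(0, 25) + (26, 14). λ = (14 - 25)/(26 - 0) ≡ 18/26 mod 29. 26⁻¹ ≡ 19 (mod 29), so λ ≡ 23.
  x = λ² - 0 - 26 = 529 - 26 ≡ 10; y = λ·(0 - 10) - 25 ≡ 6. → (10, 6)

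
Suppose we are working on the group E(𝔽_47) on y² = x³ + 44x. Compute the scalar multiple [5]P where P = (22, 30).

(22, 30)

Repeated addition: build up to 5P.
2P: tangent at (22, 30): λ = (3·22² + 44)/(2·30) ≡ 39/13. 13⁻¹ ≡ 29 (mod 47), so λ ≡ 39·29 ≡ 3.
  x = λ² - 22 - 22 = 9 - 44 ≡ 12; y = λ·(22 - 12) - 30 ≡ 0. → (12, 0)
3P: (12, 0) + (22, 30). λ = (30 - 0)/(22 - 12) ≡ 30/10 mod 47. 10⁻¹ ≡ 33 (mod 47) since 10·33 = 330 ≡ 1, so λ ≡ 3.
  x = λ² - 12 - 22 = 9 - 34 ≡ 22; y = λ·(12 - 22) - 0 ≡ 17. → (22, 17)
4P: (22, 17) + (22, 30): same x and y₁ ≡ -y₂, so the sum is the point at infinity.
5P: the point at infinity + (22, 30) = (22, 30) (identity).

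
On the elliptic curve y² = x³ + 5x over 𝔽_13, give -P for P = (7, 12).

(7, 1)

-(7, 12) = (7, -12 mod 13) = (7, 1).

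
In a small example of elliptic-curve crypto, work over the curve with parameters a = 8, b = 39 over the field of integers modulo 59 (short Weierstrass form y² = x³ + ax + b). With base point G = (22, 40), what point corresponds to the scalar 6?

Double-and-add on 6 = (110)₂. Start with G = (22, 40) for the leading 1-bit.
double: tangent at (22, 40): λ = (3·22² + 8)/(2·40) ≡ 44/21. 21⁻¹ ≡ 45 (mod 59), so λ ≡ 44·45 ≡ 33.
  x = λ² - 22 - 22 = 1089 - 44 ≡ 42; y = λ·(22 - 42) - 40 ≡ 8. → (42, 8)
add G: (42, 8) + (22, 40). λ = (40 - 8)/(22 - 42) ≡ 32/39 mod 59. 39⁻¹ ≡ 56 (mod 59), so λ ≡ 22.
  x = λ² - 42 - 22 = 484 - 64 ≡ 7; y = λ·(42 - 7) - 8 ≡ 54. → (7, 54)
double: tangent at (7, 54): λ = (3·7² + 8)/(2·54) ≡ 37/49. 49⁻¹ ≡ 53 (mod 59), so λ ≡ 37·53 ≡ 14.
  x = λ² - 7 - 7 = 196 - 14 ≡ 5; y = λ·(7 - 5) - 54 ≡ 33. → (5, 33)

(5, 33)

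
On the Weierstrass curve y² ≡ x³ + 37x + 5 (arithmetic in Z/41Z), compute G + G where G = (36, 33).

(18, 5)

tangent at (36, 33): λ = (3·36² + 37)/(2·33) ≡ 30/25. 25⁻¹ ≡ 23 (mod 41), so λ ≡ 30·23 ≡ 34.
  x = λ² - 36 - 36 = 1156 - 72 ≡ 18; y = λ·(36 - 18) - 33 ≡ 5. → (18, 5)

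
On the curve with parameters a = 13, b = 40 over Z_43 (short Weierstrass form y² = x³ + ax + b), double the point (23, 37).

tangent at (23, 37): λ = (3·23² + 13)/(2·37) ≡ 9/31. 31⁻¹ ≡ 25 (mod 43), so λ ≡ 9·25 ≡ 10.
  x = λ² - 23 - 23 = 100 - 46 ≡ 11; y = λ·(23 - 11) - 37 ≡ 40. → (11, 40)

(11, 40)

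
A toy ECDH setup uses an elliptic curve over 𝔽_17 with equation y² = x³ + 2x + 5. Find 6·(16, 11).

Write G = (16, 11).
Double-and-add on 6 = (110)₂. Start with G = (16, 11) for the leading 1-bit.
double: tangent at (16, 11): λ = (3·16² + 2)/(2·11) ≡ 5/5. 5⁻¹ ≡ 7 (mod 17), so λ ≡ 5·7 ≡ 1.
  x = λ² - 16 - 16 = 1 - 32 ≡ 3; y = λ·(16 - 3) - 11 ≡ 2. → (3, 2)
add G: (3, 2) + (16, 11). λ = (11 - 2)/(16 - 3) ≡ 9/13 mod 17. 13⁻¹ ≡ 4 (mod 17) since 13·4 = 52 ≡ 1, so λ ≡ 2.
  x = λ² - 3 - 16 = 4 - 19 ≡ 2; y = λ·(3 - 2) - 2 ≡ 0. → (2, 0)
double: (2, 0) + (2, 0): same x and y₁ ≡ -y₂, so the sum is O.

O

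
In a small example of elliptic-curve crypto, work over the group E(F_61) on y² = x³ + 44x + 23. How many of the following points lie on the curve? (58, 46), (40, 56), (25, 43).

1

(58, 46): 46² ≡ 42, rhs ≡ 47 → off.
(40, 56): 56² ≡ 25, rhs ≡ 25 → on.
(25, 43): 43² ≡ 19, rhs ≡ 34 → off.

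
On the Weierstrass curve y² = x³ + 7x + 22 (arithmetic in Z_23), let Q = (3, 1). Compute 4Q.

Repeated addition: build up to 4Q.
2Q: tangent at (3, 1): λ = (3·3² + 7)/(2·1) ≡ 11/2. 2⁻¹ ≡ 12 (mod 23), so λ ≡ 11·12 ≡ 17.
  x = λ² - 3 - 3 = 289 - 6 ≡ 7; y = λ·(3 - 7) - 1 ≡ 0. → (7, 0)
3Q: (7, 0) + (3, 1). λ = (1 - 0)/(3 - 7) ≡ 1/19 mod 23. 19⁻¹ ≡ 17 (mod 23) since 19·17 = 323 ≡ 1, so λ ≡ 17.
  x = λ² - 7 - 3 = 289 - 10 ≡ 3; y = λ·(7 - 3) - 0 ≡ 22. → (3, 22)
4Q: (3, 22) + (3, 1): same x and y₁ ≡ -y₂, so the sum is 𝒪.

O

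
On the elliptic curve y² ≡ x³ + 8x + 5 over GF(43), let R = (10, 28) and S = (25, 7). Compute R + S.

(22, 6)

(10, 28) + (25, 7). λ = (7 - 28)/(25 - 10) ≡ 22/15 mod 43. 15⁻¹ ≡ 23 (mod 43) since 15·23 = 345 ≡ 1, so λ ≡ 33.
  x = λ² - 10 - 25 = 1089 - 35 ≡ 22; y = λ·(10 - 22) - 28 ≡ 6. → (22, 6)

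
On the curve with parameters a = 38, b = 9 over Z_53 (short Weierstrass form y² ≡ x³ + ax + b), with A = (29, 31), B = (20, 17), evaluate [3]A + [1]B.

O

First 3A:
Repeated addition: build up to 3A.
2A: tangent at (29, 31): λ = (3·29² + 38)/(2·31) ≡ 17/9. 9⁻¹ ≡ 6 (mod 53) since 9·6 = 54 ≡ 1, so λ ≡ 17·6 ≡ 49.
  x = λ² - 29 - 29 = 2401 - 58 ≡ 11; y = λ·(29 - 11) - 31 ≡ 3. → (11, 3)
3A: (11, 3) + (29, 31). λ = (31 - 3)/(29 - 11) ≡ 28/18 mod 53. 18⁻¹ ≡ 3 (mod 53), so λ ≡ 31.
  x = λ² - 11 - 29 = 961 - 40 ≡ 20; y = λ·(11 - 20) - 3 ≡ 36. → (20, 36)
3A = (20, 36).
Finally 3A + B:
(20, 36) + (20, 17): same x and y₁ ≡ -y₂, so the sum is the point at infinity.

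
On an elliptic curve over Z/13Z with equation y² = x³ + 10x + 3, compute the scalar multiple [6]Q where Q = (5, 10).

Double-and-add on 6 = (110)₂. Start with Q = (5, 10) for the leading 1-bit.
double: tangent at (5, 10): λ = (3·5² + 10)/(2·10) ≡ 7/7. 7⁻¹ ≡ 2 (mod 13), so λ ≡ 7·2 ≡ 1.
  x = λ² - 5 - 5 = 1 - 10 ≡ 4; y = λ·(5 - 4) - 10 ≡ 4. → (4, 4)
add Q: (4, 4) + (5, 10). λ = (10 - 4)/(5 - 4) ≡ 6/1 mod 13. 1⁻¹ ≡ 1 (mod 13) since 1·1 = 1 ≡ 1, so λ ≡ 6.
  x = λ² - 4 - 5 = 36 - 9 ≡ 1; y = λ·(4 - 1) - 4 ≡ 1. → (1, 1)
double: tangent at (1, 1): λ = (3·1² + 10)/(2·1) ≡ 0/2. 2⁻¹ ≡ 7 (mod 13) since 2·7 = 14 ≡ 1, so λ ≡ 0·7 ≡ 0.
  x = λ² - 1 - 1 = 0 - 2 ≡ 11; y = λ·(1 - 11) - 1 ≡ 12. → (11, 12)

(11, 12)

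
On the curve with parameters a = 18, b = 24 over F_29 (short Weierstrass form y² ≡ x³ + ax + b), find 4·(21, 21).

(0, 16)

Write G = (21, 21).
Repeated addition: build up to 4G.
2G: tangent at (21, 21): λ = (3·21² + 18)/(2·21) ≡ 7/13. 13⁻¹ ≡ 9 (mod 29), so λ ≡ 7·9 ≡ 5.
  x = λ² - 21 - 21 = 25 - 42 ≡ 12; y = λ·(21 - 12) - 21 ≡ 24. → (12, 24)
3G: (12, 24) + (21, 21). λ = (21 - 24)/(21 - 12) ≡ 26/9 mod 29. 9⁻¹ ≡ 13 (mod 29) since 9·13 = 117 ≡ 1, so λ ≡ 19.
  x = λ² - 12 - 21 = 361 - 33 ≡ 9; y = λ·(12 - 9) - 24 ≡ 4. → (9, 4)
4G: (9, 4) + (21, 21). λ = (21 - 4)/(21 - 9) ≡ 17/12 mod 29. 12⁻¹ ≡ 17 (mod 29), so λ ≡ 28.
  x = λ² - 9 - 21 = 784 - 30 ≡ 0; y = λ·(9 - 0) - 4 ≡ 16. → (0, 16)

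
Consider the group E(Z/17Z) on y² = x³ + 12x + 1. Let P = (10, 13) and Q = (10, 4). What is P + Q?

The two points share x = 10 and their y-coordinates satisfy 13 + 4 ≡ 0 (mod 17), so they are inverses. Their sum is O.

O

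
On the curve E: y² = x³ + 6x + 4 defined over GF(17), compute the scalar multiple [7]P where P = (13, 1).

Repeated addition: build up to 7P.
2P: tangent at (13, 1): λ = (3·13² + 6)/(2·1) ≡ 3/2. 2⁻¹ ≡ 9 (mod 17), so λ ≡ 3·9 ≡ 10.
  x = λ² - 13 - 13 = 100 - 26 ≡ 6; y = λ·(13 - 6) - 1 ≡ 1. → (6, 1)
3P: (6, 1) + (13, 1). λ = (1 - 1)/(13 - 6) ≡ 0/7 mod 17. 7⁻¹ ≡ 5 (mod 17), so λ ≡ 0.
  x = λ² - 6 - 13 = 0 - 19 ≡ 15; y = λ·(6 - 15) - 1 ≡ 16. → (15, 16)
4P: (15, 16) + (13, 1). λ = (1 - 16)/(13 - 15) ≡ 2/15 mod 17. 15⁻¹ ≡ 8 (mod 17) since 15·8 = 120 ≡ 1, so λ ≡ 16.
  x = λ² - 15 - 13 = 256 - 28 ≡ 7; y = λ·(15 - 7) - 16 ≡ 10. → (7, 10)
5P: (7, 10) + (13, 1). λ = (1 - 10)/(13 - 7) ≡ 8/6 mod 17. 6⁻¹ ≡ 3 (mod 17) since 6·3 = 18 ≡ 1, so λ ≡ 7.
  x = λ² - 7 - 13 = 49 - 20 ≡ 12; y = λ·(7 - 12) - 10 ≡ 6. → (12, 6)
6P: (12, 6) + (13, 1). λ = (1 - 6)/(13 - 12) ≡ 12/1 mod 17. 1⁻¹ ≡ 1 (mod 17) since 1·1 = 1 ≡ 1, so λ ≡ 12.
  x = λ² - 12 - 13 = 144 - 25 ≡ 0; y = λ·(12 - 0) - 6 ≡ 2. → (0, 2)
7P: (0, 2) + (13, 1). λ = (1 - 2)/(13 - 0) ≡ 16/13 mod 17. 13⁻¹ ≡ 4 (mod 17) since 13·4 = 52 ≡ 1, so λ ≡ 13.
  x = λ² - 0 - 13 = 169 - 13 ≡ 3; y = λ·(0 - 3) - 2 ≡ 10. → (3, 10)

(3, 10)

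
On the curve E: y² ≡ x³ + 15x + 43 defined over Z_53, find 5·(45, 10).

Write Q = (45, 10).
Repeated addition: build up to 5Q.
2Q: tangent at (45, 10): λ = (3·45² + 15)/(2·10) ≡ 48/20. 20⁻¹ ≡ 8 (mod 53) since 20·8 = 160 ≡ 1, so λ ≡ 48·8 ≡ 13.
  x = λ² - 45 - 45 = 169 - 90 ≡ 26; y = λ·(45 - 26) - 10 ≡ 25. → (26, 25)
3Q: (26, 25) + (45, 10). λ = (10 - 25)/(45 - 26) ≡ 38/19 mod 53. 19⁻¹ ≡ 14 (mod 53) since 19·14 = 266 ≡ 1, so λ ≡ 2.
  x = λ² - 26 - 45 = 4 - 71 ≡ 39; y = λ·(26 - 39) - 25 ≡ 2. → (39, 2)
4Q: (39, 2) + (45, 10). λ = (10 - 2)/(45 - 39) ≡ 8/6 mod 53. 6⁻¹ ≡ 9 (mod 53), so λ ≡ 19.
  x = λ² - 39 - 45 = 361 - 84 ≡ 12; y = λ·(39 - 12) - 2 ≡ 34. → (12, 34)
5Q: (12, 34) + (45, 10). λ = (10 - 34)/(45 - 12) ≡ 29/33 mod 53. 33⁻¹ ≡ 45 (mod 53), so λ ≡ 33.
  x = λ² - 12 - 45 = 1089 - 57 ≡ 25; y = λ·(12 - 25) - 34 ≡ 14. → (25, 14)

(25, 14)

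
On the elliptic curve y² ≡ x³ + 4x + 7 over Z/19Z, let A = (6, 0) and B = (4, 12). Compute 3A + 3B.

(4, 7)

First 3A:
Repeated addition: build up to 3A.
2A: (6, 0) + (6, 0): same x and y₁ ≡ -y₂, so the sum is 𝒪.
3A: 𝒪 + (6, 0) = (6, 0) (identity).
3A = (6, 0).
Next 3B:
Repeated addition: build up to 3B.
2B: tangent at (4, 12): λ = (3·4² + 4)/(2·12) ≡ 14/5. 5⁻¹ ≡ 4 (mod 19), so λ ≡ 14·4 ≡ 18.
  x = λ² - 4 - 4 = 324 - 8 ≡ 12; y = λ·(4 - 12) - 12 ≡ 15. → (12, 15)
3B: (12, 15) + (4, 12). λ = (12 - 15)/(4 - 12) ≡ 16/11 mod 19. 11⁻¹ ≡ 7 (mod 19) since 11·7 = 77 ≡ 1, so λ ≡ 17.
  x = λ² - 12 - 4 = 289 - 16 ≡ 7; y = λ·(12 - 7) - 15 ≡ 13. → (7, 13)
3B = (7, 13).
Finally 3A + 3B:
(6, 0) + (7, 13). λ = (13 - 0)/(7 - 6) ≡ 13/1 mod 19. 1⁻¹ ≡ 1 (mod 19) since 1·1 = 1 ≡ 1, so λ ≡ 13.
  x = λ² - 6 - 7 = 169 - 13 ≡ 4; y = λ·(6 - 4) - 0 ≡ 7. → (4, 7)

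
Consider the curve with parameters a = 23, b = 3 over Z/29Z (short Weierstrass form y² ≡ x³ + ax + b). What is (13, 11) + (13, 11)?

tangent at (13, 11): λ = (3·13² + 23)/(2·11) ≡ 8/22. 22⁻¹ ≡ 4 (mod 29), so λ ≡ 8·4 ≡ 3.
  x = λ² - 13 - 13 = 9 - 26 ≡ 12; y = λ·(13 - 12) - 11 ≡ 21. → (12, 21)

(12, 21)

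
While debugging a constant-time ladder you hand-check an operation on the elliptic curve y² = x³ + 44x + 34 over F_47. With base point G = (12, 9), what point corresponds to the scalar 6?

Double-and-add on 6 = (110)₂. Start with G = (12, 9) for the leading 1-bit.
double: tangent at (12, 9): λ = (3·12² + 44)/(2·9) ≡ 6/18. 18⁻¹ ≡ 34 (mod 47), so λ ≡ 6·34 ≡ 16.
  x = λ² - 12 - 12 = 256 - 24 ≡ 44; y = λ·(12 - 44) - 9 ≡ 43. → (44, 43)
add G: (44, 43) + (12, 9). λ = (9 - 43)/(12 - 44) ≡ 13/15 mod 47. 15⁻¹ ≡ 22 (mod 47) since 15·22 = 330 ≡ 1, so λ ≡ 4.
  x = λ² - 44 - 12 = 16 - 56 ≡ 7; y = λ·(44 - 7) - 43 ≡ 11. → (7, 11)
double: tangent at (7, 11): λ = (3·7² + 44)/(2·11) ≡ 3/22. 22⁻¹ ≡ 15 (mod 47) since 22·15 = 330 ≡ 1, so λ ≡ 3·15 ≡ 45.
  x = λ² - 7 - 7 = 2025 - 14 ≡ 37; y = λ·(7 - 37) - 11 ≡ 2. → (37, 2)

(37, 2)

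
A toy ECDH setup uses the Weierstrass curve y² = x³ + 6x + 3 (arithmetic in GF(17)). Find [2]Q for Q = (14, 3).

tangent at (14, 3): λ = (3·14² + 6)/(2·3) ≡ 16/6. 6⁻¹ ≡ 3 (mod 17), so λ ≡ 16·3 ≡ 14.
  x = λ² - 14 - 14 = 196 - 28 ≡ 15; y = λ·(14 - 15) - 3 ≡ 0. → (15, 0)

(15, 0)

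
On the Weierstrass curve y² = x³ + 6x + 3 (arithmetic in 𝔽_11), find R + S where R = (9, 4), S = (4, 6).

(9, 4) + (4, 6). λ = (6 - 4)/(4 - 9) ≡ 2/6 mod 11. 6⁻¹ ≡ 2 (mod 11), so λ ≡ 4.
  x = λ² - 9 - 4 = 16 - 13 ≡ 3; y = λ·(9 - 3) - 4 ≡ 9. → (3, 9)

(3, 9)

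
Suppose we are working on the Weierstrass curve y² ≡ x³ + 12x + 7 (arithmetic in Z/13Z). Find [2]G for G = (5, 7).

tangent at (5, 7): λ = (3·5² + 12)/(2·7) ≡ 9/1. 1⁻¹ ≡ 1 (mod 13) since 1·1 = 1 ≡ 1, so λ ≡ 9·1 ≡ 9.
  x = λ² - 5 - 5 = 81 - 10 ≡ 6; y = λ·(5 - 6) - 7 ≡ 10. → (6, 10)

(6, 10)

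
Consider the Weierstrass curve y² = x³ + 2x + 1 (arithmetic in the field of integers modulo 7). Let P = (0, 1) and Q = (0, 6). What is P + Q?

O

The two points share x = 0 and their y-coordinates satisfy 1 + 6 ≡ 0 (mod 7), so they are inverses. Their sum is O.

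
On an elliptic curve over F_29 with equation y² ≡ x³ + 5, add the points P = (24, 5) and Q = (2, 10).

(26, 6)

(24, 5) + (2, 10). λ = (10 - 5)/(2 - 24) ≡ 5/7 mod 29. 7⁻¹ ≡ 25 (mod 29) since 7·25 = 175 ≡ 1, so λ ≡ 9.
  x = λ² - 24 - 2 = 81 - 26 ≡ 26; y = λ·(24 - 26) - 5 ≡ 6. → (26, 6)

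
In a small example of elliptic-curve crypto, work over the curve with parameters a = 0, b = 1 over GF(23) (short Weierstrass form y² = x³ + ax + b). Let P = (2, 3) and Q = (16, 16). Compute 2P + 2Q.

(12, 21)

First 2P:
Repeated addition: build up to 2P.
2P: tangent at (2, 3): λ = (3·2² + 0)/(2·3) ≡ 12/6. 6⁻¹ ≡ 4 (mod 23), so λ ≡ 12·4 ≡ 2.
  x = λ² - 2 - 2 = 4 - 4 ≡ 0; y = λ·(2 - 0) - 3 ≡ 1. → (0, 1)
2P = (0, 1).
Next 2Q:
Repeated addition: build up to 2Q.
2Q: tangent at (16, 16): λ = (3·16² + 0)/(2·16) ≡ 9/9. 9⁻¹ ≡ 18 (mod 23) since 9·18 = 162 ≡ 1, so λ ≡ 9·18 ≡ 1.
  x = λ² - 16 - 16 = 1 - 32 ≡ 15; y = λ·(16 - 15) - 16 ≡ 8. → (15, 8)
2Q = (15, 8).
Finally 2P + 2Q:
(0, 1) + (15, 8). λ = (8 - 1)/(15 - 0) ≡ 7/15 mod 23. 15⁻¹ ≡ 20 (mod 23) since 15·20 = 300 ≡ 1, so λ ≡ 2.
  x = λ² - 0 - 15 = 4 - 15 ≡ 12; y = λ·(0 - 12) - 1 ≡ 21. → (12, 21)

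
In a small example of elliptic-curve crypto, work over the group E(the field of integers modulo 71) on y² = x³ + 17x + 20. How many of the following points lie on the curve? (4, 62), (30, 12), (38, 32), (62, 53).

(4, 62): 62² ≡ 10, rhs ≡ 10 → on.
(30, 12): 12² ≡ 2, rhs ≡ 53 → off.
(38, 32): 32² ≡ 30, rhs ≡ 16 → off.
(62, 53): 53² ≡ 40, rhs ≡ 61 → off.

1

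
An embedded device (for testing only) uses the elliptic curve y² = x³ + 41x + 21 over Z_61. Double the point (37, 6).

(48, 55)

tangent at (37, 6): λ = (3·37² + 41)/(2·6) ≡ 0/12. 12⁻¹ ≡ 56 (mod 61), so λ ≡ 0·56 ≡ 0.
  x = λ² - 37 - 37 = 0 - 74 ≡ 48; y = λ·(37 - 48) - 6 ≡ 55. → (48, 55)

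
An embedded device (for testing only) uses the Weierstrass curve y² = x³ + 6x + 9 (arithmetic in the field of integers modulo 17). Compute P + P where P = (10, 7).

(14, 10)

tangent at (10, 7): λ = (3·10² + 6)/(2·7) ≡ 0/14. 14⁻¹ ≡ 11 (mod 17), so λ ≡ 0·11 ≡ 0.
  x = λ² - 10 - 10 = 0 - 20 ≡ 14; y = λ·(10 - 14) - 7 ≡ 10. → (14, 10)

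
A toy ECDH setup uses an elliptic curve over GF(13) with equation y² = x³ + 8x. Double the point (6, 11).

(10, 1)

tangent at (6, 11): λ = (3·6² + 8)/(2·11) ≡ 12/9. 9⁻¹ ≡ 3 (mod 13) since 9·3 = 27 ≡ 1, so λ ≡ 12·3 ≡ 10.
  x = λ² - 6 - 6 = 100 - 12 ≡ 10; y = λ·(6 - 10) - 11 ≡ 1. → (10, 1)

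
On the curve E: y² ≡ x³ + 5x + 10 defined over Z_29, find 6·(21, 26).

Write Q = (21, 26).
Double-and-add on 6 = (110)₂. Start with Q = (21, 26) for the leading 1-bit.
double: tangent at (21, 26): λ = (3·21² + 5)/(2·26) ≡ 23/23. 23⁻¹ ≡ 24 (mod 29) since 23·24 = 552 ≡ 1, so λ ≡ 23·24 ≡ 1.
  x = λ² - 21 - 21 = 1 - 42 ≡ 17; y = λ·(21 - 17) - 26 ≡ 7. → (17, 7)
add Q: (17, 7) + (21, 26). λ = (26 - 7)/(21 - 17) ≡ 19/4 mod 29. 4⁻¹ ≡ 22 (mod 29) since 4·22 = 88 ≡ 1, so λ ≡ 12.
  x = λ² - 17 - 21 = 144 - 38 ≡ 19; y = λ·(17 - 19) - 7 ≡ 27. → (19, 27)
double: tangent at (19, 27): λ = (3·19² + 5)/(2·27) ≡ 15/25. 25⁻¹ ≡ 7 (mod 29), so λ ≡ 15·7 ≡ 18.
  x = λ² - 19 - 19 = 324 - 38 ≡ 25; y = λ·(19 - 25) - 27 ≡ 10. → (25, 10)

(25, 10)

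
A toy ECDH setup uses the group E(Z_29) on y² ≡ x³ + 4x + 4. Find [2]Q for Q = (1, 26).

(5, 27)

tangent at (1, 26): λ = (3·1² + 4)/(2·26) ≡ 7/23. 23⁻¹ ≡ 24 (mod 29) since 23·24 = 552 ≡ 1, so λ ≡ 7·24 ≡ 23.
  x = λ² - 1 - 1 = 529 - 2 ≡ 5; y = λ·(1 - 5) - 26 ≡ 27. → (5, 27)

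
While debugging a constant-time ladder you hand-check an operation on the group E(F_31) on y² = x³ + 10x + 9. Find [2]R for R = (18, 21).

tangent at (18, 21): λ = (3·18² + 10)/(2·21) ≡ 21/11. 11⁻¹ ≡ 17 (mod 31), so λ ≡ 21·17 ≡ 16.
  x = λ² - 18 - 18 = 256 - 36 ≡ 3; y = λ·(18 - 3) - 21 ≡ 2. → (3, 2)

(3, 2)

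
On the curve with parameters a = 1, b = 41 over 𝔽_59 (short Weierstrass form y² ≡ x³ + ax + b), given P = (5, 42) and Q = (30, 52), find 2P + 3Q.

(52, 24)

First 2P:
Repeated addition: build up to 2P.
2P: tangent at (5, 42): λ = (3·5² + 1)/(2·42) ≡ 17/25. 25⁻¹ ≡ 26 (mod 59), so λ ≡ 17·26 ≡ 29.
  x = λ² - 5 - 5 = 841 - 10 ≡ 5; y = λ·(5 - 5) - 42 ≡ 17. → (5, 17)
2P = (5, 17).
Next 3Q:
Repeated addition: build up to 3Q.
2Q: tangent at (30, 52): λ = (3·30² + 1)/(2·52) ≡ 46/45. 45⁻¹ ≡ 21 (mod 59) since 45·21 = 945 ≡ 1, so λ ≡ 46·21 ≡ 22.
  x = λ² - 30 - 30 = 484 - 60 ≡ 11; y = λ·(30 - 11) - 52 ≡ 12. → (11, 12)
3Q: (11, 12) + (30, 52). λ = (52 - 12)/(30 - 11) ≡ 40/19 mod 59. 19⁻¹ ≡ 28 (mod 59), so λ ≡ 58.
  x = λ² - 11 - 30 = 3364 - 41 ≡ 19; y = λ·(11 - 19) - 12 ≡ 55. → (19, 55)
3Q = (19, 55).
Finally 2P + 3Q:
(5, 17) + (19, 55). λ = (55 - 17)/(19 - 5) ≡ 38/14 mod 59. 14⁻¹ ≡ 38 (mod 59), so λ ≡ 28.
  x = λ² - 5 - 19 = 784 - 24 ≡ 52; y = λ·(5 - 52) - 17 ≡ 24. → (52, 24)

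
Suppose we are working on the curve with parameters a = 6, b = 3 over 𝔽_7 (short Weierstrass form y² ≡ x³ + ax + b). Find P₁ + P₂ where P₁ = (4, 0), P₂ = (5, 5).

(4, 0) + (5, 5). λ = (5 - 0)/(5 - 4) ≡ 5/1 mod 7. 1⁻¹ ≡ 1 (mod 7) since 1·1 = 1 ≡ 1, so λ ≡ 5.
  x = λ² - 4 - 5 = 25 - 9 ≡ 2; y = λ·(4 - 2) - 0 ≡ 3. → (2, 3)

(2, 3)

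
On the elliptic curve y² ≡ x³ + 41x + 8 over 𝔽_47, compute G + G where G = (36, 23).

(7, 11)

tangent at (36, 23): λ = (3·36² + 41)/(2·23) ≡ 28/46. 46⁻¹ ≡ 46 (mod 47), so λ ≡ 28·46 ≡ 19.
  x = λ² - 36 - 36 = 361 - 72 ≡ 7; y = λ·(36 - 7) - 23 ≡ 11. → (7, 11)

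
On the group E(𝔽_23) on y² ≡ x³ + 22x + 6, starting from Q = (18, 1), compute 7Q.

(8, 2)

Double-and-add on 7 = (111)₂. Start with Q = (18, 1) for the leading 1-bit.
double: tangent at (18, 1): λ = (3·18² + 22)/(2·1) ≡ 5/2. 2⁻¹ ≡ 12 (mod 23), so λ ≡ 5·12 ≡ 14.
  x = λ² - 18 - 18 = 196 - 36 ≡ 22; y = λ·(18 - 22) - 1 ≡ 12. → (22, 12)
add Q: (22, 12) + (18, 1). λ = (1 - 12)/(18 - 22) ≡ 12/19 mod 23. 19⁻¹ ≡ 17 (mod 23), so λ ≡ 20.
  x = λ² - 22 - 18 = 400 - 40 ≡ 15; y = λ·(22 - 15) - 12 ≡ 13. → (15, 13)
double: tangent at (15, 13): λ = (3·15² + 22)/(2·13) ≡ 7/3. 3⁻¹ ≡ 8 (mod 23) since 3·8 = 24 ≡ 1, so λ ≡ 7·8 ≡ 10.
  x = λ² - 15 - 15 = 100 - 30 ≡ 1; y = λ·(15 - 1) - 13 ≡ 12. → (1, 12)
add Q: (1, 12) + (18, 1). λ = (1 - 12)/(18 - 1) ≡ 12/17 mod 23. 17⁻¹ ≡ 19 (mod 23), so λ ≡ 21.
  x = λ² - 1 - 18 = 441 - 19 ≡ 8; y = λ·(1 - 8) - 12 ≡ 2. → (8, 2)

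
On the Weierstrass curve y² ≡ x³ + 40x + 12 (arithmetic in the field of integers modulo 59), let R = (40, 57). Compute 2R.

(53, 38)

tangent at (40, 57): λ = (3·40² + 40)/(2·57) ≡ 2/55. 55⁻¹ ≡ 44 (mod 59) since 55·44 = 2420 ≡ 1, so λ ≡ 2·44 ≡ 29.
  x = λ² - 40 - 40 = 841 - 80 ≡ 53; y = λ·(40 - 53) - 57 ≡ 38. → (53, 38)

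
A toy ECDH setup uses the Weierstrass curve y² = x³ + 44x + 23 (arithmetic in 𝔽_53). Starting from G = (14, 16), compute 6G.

(12, 0)

Repeated addition: build up to 6G.
2G: tangent at (14, 16): λ = (3·14² + 44)/(2·16) ≡ 49/32. 32⁻¹ ≡ 5 (mod 53) since 32·5 = 160 ≡ 1, so λ ≡ 49·5 ≡ 33.
  x = λ² - 14 - 14 = 1089 - 28 ≡ 1; y = λ·(14 - 1) - 16 ≡ 42. → (1, 42)
3G: (1, 42) + (14, 16). λ = (16 - 42)/(14 - 1) ≡ 27/13 mod 53. 13⁻¹ ≡ 49 (mod 53) since 13·49 = 637 ≡ 1, so λ ≡ 51.
  x = λ² - 1 - 14 = 2601 - 15 ≡ 42; y = λ·(1 - 42) - 42 ≡ 40. → (42, 40)
4G: (42, 40) + (14, 16). λ = (16 - 40)/(14 - 42) ≡ 29/25 mod 53. 25⁻¹ ≡ 17 (mod 53), so λ ≡ 16.
  x = λ² - 42 - 14 = 256 - 56 ≡ 41; y = λ·(42 - 41) - 40 ≡ 29. → (41, 29)
5G: (41, 29) + (14, 16). λ = (16 - 29)/(14 - 41) ≡ 40/26 mod 53. 26⁻¹ ≡ 51 (mod 53), so λ ≡ 26.
  x = λ² - 41 - 14 = 676 - 55 ≡ 38; y = λ·(41 - 38) - 29 ≡ 49. → (38, 49)
6G: (38, 49) + (14, 16). λ = (16 - 49)/(14 - 38) ≡ 20/29 mod 53. 29⁻¹ ≡ 11 (mod 53), so λ ≡ 8.
  x = λ² - 38 - 14 = 64 - 52 ≡ 12; y = λ·(38 - 12) - 49 ≡ 0. → (12, 0)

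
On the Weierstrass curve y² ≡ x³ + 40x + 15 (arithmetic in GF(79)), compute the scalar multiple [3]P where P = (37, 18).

Repeated addition: build up to 3P.
2P: tangent at (37, 18): λ = (3·37² + 40)/(2·18) ≡ 39/36. 36⁻¹ ≡ 11 (mod 79), so λ ≡ 39·11 ≡ 34.
  x = λ² - 37 - 37 = 1156 - 74 ≡ 55; y = λ·(37 - 55) - 18 ≡ 2. → (55, 2)
3P: (55, 2) + (37, 18). λ = (18 - 2)/(37 - 55) ≡ 16/61 mod 79. 61⁻¹ ≡ 57 (mod 79), so λ ≡ 43.
  x = λ² - 55 - 37 = 1849 - 92 ≡ 19; y = λ·(55 - 19) - 2 ≡ 45. → (19, 45)

(19, 45)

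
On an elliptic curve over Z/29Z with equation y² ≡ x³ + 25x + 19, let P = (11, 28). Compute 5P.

Double-and-add on 5 = (101)₂. Start with P = (11, 28) for the leading 1-bit.
double: tangent at (11, 28): λ = (3·11² + 25)/(2·28) ≡ 11/27. 27⁻¹ ≡ 14 (mod 29), so λ ≡ 11·14 ≡ 9.
  x = λ² - 11 - 11 = 81 - 22 ≡ 1; y = λ·(11 - 1) - 28 ≡ 4. → (1, 4)
double: tangent at (1, 4): λ = (3·1² + 25)/(2·4) ≡ 28/8. 8⁻¹ ≡ 11 (mod 29) since 8·11 = 88 ≡ 1, so λ ≡ 28·11 ≡ 18.
  x = λ² - 1 - 1 = 324 - 2 ≡ 3; y = λ·(1 - 3) - 4 ≡ 18. → (3, 18)
add P: (3, 18) + (11, 28). λ = (28 - 18)/(11 - 3) ≡ 10/8 mod 29. 8⁻¹ ≡ 11 (mod 29) since 8·11 = 88 ≡ 1, so λ ≡ 23.
  x = λ² - 3 - 11 = 529 - 14 ≡ 22; y = λ·(3 - 22) - 18 ≡ 9. → (22, 9)

(22, 9)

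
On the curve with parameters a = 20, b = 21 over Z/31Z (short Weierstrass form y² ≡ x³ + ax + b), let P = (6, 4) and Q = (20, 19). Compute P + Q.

(12, 25)

(6, 4) + (20, 19). λ = (19 - 4)/(20 - 6) ≡ 15/14 mod 31. 14⁻¹ ≡ 20 (mod 31), so λ ≡ 21.
  x = λ² - 6 - 20 = 441 - 26 ≡ 12; y = λ·(6 - 12) - 4 ≡ 25. → (12, 25)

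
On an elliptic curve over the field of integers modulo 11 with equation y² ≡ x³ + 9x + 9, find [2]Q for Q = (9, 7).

tangent at (9, 7): λ = (3·9² + 9)/(2·7) ≡ 10/3. 3⁻¹ ≡ 4 (mod 11), so λ ≡ 10·4 ≡ 7.
  x = λ² - 9 - 9 = 49 - 18 ≡ 9; y = λ·(9 - 9) - 7 ≡ 4. → (9, 4)

(9, 4)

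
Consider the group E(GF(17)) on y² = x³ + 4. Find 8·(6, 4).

Write Q = (6, 4).
Double-and-add on 8 = (1000)₂. Start with Q = (6, 4) for the leading 1-bit.
double: tangent at (6, 4): λ = (3·6² + 0)/(2·4) ≡ 6/8. 8⁻¹ ≡ 15 (mod 17), so λ ≡ 6·15 ≡ 5.
  x = λ² - 6 - 6 = 25 - 12 ≡ 13; y = λ·(6 - 13) - 4 ≡ 12. → (13, 12)
double: tangent at (13, 12): λ = (3·13² + 0)/(2·12) ≡ 14/7. 7⁻¹ ≡ 5 (mod 17) since 7·5 = 35 ≡ 1, so λ ≡ 14·5 ≡ 2.
  x = λ² - 13 - 13 = 4 - 26 ≡ 12; y = λ·(13 - 12) - 12 ≡ 7. → (12, 7)
double: tangent at (12, 7): λ = (3·12² + 0)/(2·7) ≡ 7/14. 14⁻¹ ≡ 11 (mod 17), so λ ≡ 7·11 ≡ 9.
  x = λ² - 12 - 12 = 81 - 24 ≡ 6; y = λ·(12 - 6) - 7 ≡ 13. → (6, 13)

(6, 13)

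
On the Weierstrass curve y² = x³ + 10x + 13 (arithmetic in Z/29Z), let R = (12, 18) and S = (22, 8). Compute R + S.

(12, 18) + (22, 8). λ = (8 - 18)/(22 - 12) ≡ 19/10 mod 29. 10⁻¹ ≡ 3 (mod 29) since 10·3 = 30 ≡ 1, so λ ≡ 28.
  x = λ² - 12 - 22 = 784 - 34 ≡ 25; y = λ·(12 - 25) - 18 ≡ 24. → (25, 24)

(25, 24)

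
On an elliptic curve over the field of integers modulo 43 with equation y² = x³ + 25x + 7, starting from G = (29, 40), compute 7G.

Double-and-add on 7 = (111)₂. Start with G = (29, 40) for the leading 1-bit.
double: tangent at (29, 40): λ = (3·29² + 25)/(2·40) ≡ 11/37. 37⁻¹ ≡ 7 (mod 43), so λ ≡ 11·7 ≡ 34.
  x = λ² - 29 - 29 = 1156 - 58 ≡ 23; y = λ·(29 - 23) - 40 ≡ 35. → (23, 35)
add G: (23, 35) + (29, 40). λ = (40 - 35)/(29 - 23) ≡ 5/6 mod 43. 6⁻¹ ≡ 36 (mod 43) since 6·36 = 216 ≡ 1, so λ ≡ 8.
  x = λ² - 23 - 29 = 64 - 52 ≡ 12; y = λ·(23 - 12) - 35 ≡ 10. → (12, 10)
double: tangent at (12, 10): λ = (3·12² + 25)/(2·10) ≡ 27/20. 20⁻¹ ≡ 28 (mod 43), so λ ≡ 27·28 ≡ 25.
  x = λ² - 12 - 12 = 625 - 24 ≡ 42; y = λ·(12 - 42) - 10 ≡ 14. → (42, 14)
add G: (42, 14) + (29, 40). λ = (40 - 14)/(29 - 42) ≡ 26/30 mod 43. 30⁻¹ ≡ 33 (mod 43), so λ ≡ 41.
  x = λ² - 42 - 29 = 1681 - 71 ≡ 19; y = λ·(42 - 19) - 14 ≡ 26. → (19, 26)

(19, 26)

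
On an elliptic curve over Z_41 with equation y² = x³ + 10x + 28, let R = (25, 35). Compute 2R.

tangent at (25, 35): λ = (3·25² + 10)/(2·35) ≡ 40/29. 29⁻¹ ≡ 17 (mod 41) since 29·17 = 493 ≡ 1, so λ ≡ 40·17 ≡ 24.
  x = λ² - 25 - 25 = 576 - 50 ≡ 34; y = λ·(25 - 34) - 35 ≡ 36. → (34, 36)

(34, 36)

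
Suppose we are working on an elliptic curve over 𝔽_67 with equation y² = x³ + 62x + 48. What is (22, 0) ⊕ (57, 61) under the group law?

(4, 62)

(22, 0) + (57, 61). λ = (61 - 0)/(57 - 22) ≡ 61/35 mod 67. 35⁻¹ ≡ 23 (mod 67), so λ ≡ 63.
  x = λ² - 22 - 57 = 3969 - 79 ≡ 4; y = λ·(22 - 4) - 0 ≡ 62. → (4, 62)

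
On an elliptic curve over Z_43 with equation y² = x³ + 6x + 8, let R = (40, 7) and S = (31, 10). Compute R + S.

(40, 7) + (31, 10). λ = (10 - 7)/(31 - 40) ≡ 3/34 mod 43. 34⁻¹ ≡ 19 (mod 43), so λ ≡ 14.
  x = λ² - 40 - 31 = 196 - 71 ≡ 39; y = λ·(40 - 39) - 7 ≡ 7. → (39, 7)

(39, 7)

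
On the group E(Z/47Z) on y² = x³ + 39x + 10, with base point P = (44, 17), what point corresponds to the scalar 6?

(4, 18)

Repeated addition: build up to 6P.
2P: tangent at (44, 17): λ = (3·44² + 39)/(2·17) ≡ 19/34. 34⁻¹ ≡ 18 (mod 47), so λ ≡ 19·18 ≡ 13.
  x = λ² - 44 - 44 = 169 - 88 ≡ 34; y = λ·(44 - 34) - 17 ≡ 19. → (34, 19)
3P: (34, 19) + (44, 17). λ = (17 - 19)/(44 - 34) ≡ 45/10 mod 47. 10⁻¹ ≡ 33 (mod 47) since 10·33 = 330 ≡ 1, so λ ≡ 28.
  x = λ² - 34 - 44 = 784 - 78 ≡ 1; y = λ·(34 - 1) - 19 ≡ 12. → (1, 12)
4P: (1, 12) + (44, 17). λ = (17 - 12)/(44 - 1) ≡ 5/43 mod 47. 43⁻¹ ≡ 35 (mod 47), so λ ≡ 34.
  x = λ² - 1 - 44 = 1156 - 45 ≡ 30; y = λ·(1 - 30) - 12 ≡ 36. → (30, 36)
5P: (30, 36) + (44, 17). λ = (17 - 36)/(44 - 30) ≡ 28/14 mod 47. 14⁻¹ ≡ 37 (mod 47), so λ ≡ 2.
  x = λ² - 30 - 44 = 4 - 74 ≡ 24; y = λ·(30 - 24) - 36 ≡ 23. → (24, 23)
6P: (24, 23) + (44, 17). λ = (17 - 23)/(44 - 24) ≡ 41/20 mod 47. 20⁻¹ ≡ 40 (mod 47), so λ ≡ 42.
  x = λ² - 24 - 44 = 1764 - 68 ≡ 4; y = λ·(24 - 4) - 23 ≡ 18. → (4, 18)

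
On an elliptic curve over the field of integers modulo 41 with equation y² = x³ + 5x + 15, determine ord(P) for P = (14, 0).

2P: (14, 0) + (14, 0): same x and y₁ ≡ -y₂, so the sum is 𝒪.
2P = 𝒪, so the order is 2.

2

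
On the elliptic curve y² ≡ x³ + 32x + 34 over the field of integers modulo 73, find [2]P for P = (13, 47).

(65, 54)

tangent at (13, 47): λ = (3·13² + 32)/(2·47) ≡ 28/21. 21⁻¹ ≡ 7 (mod 73), so λ ≡ 28·7 ≡ 50.
  x = λ² - 13 - 13 = 2500 - 26 ≡ 65; y = λ·(13 - 65) - 47 ≡ 54. → (65, 54)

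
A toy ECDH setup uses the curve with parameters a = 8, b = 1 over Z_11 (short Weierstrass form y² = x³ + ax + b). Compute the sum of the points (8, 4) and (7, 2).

(8, 4) + (7, 2). λ = (2 - 4)/(7 - 8) ≡ 9/10 mod 11. 10⁻¹ ≡ 10 (mod 11) since 10·10 = 100 ≡ 1, so λ ≡ 2.
  x = λ² - 8 - 7 = 4 - 15 ≡ 0; y = λ·(8 - 0) - 4 ≡ 1. → (0, 1)

(0, 1)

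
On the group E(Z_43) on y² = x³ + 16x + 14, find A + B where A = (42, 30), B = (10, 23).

(42, 30) + (10, 23). λ = (23 - 30)/(10 - 42) ≡ 36/11 mod 43. 11⁻¹ ≡ 4 (mod 43), so λ ≡ 15.
  x = λ² - 42 - 10 = 225 - 52 ≡ 1; y = λ·(42 - 1) - 30 ≡ 26. → (1, 26)

(1, 26)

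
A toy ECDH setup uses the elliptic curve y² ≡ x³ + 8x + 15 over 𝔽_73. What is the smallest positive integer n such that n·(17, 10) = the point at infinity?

2P: tangent at (17, 10): λ = (3·17² + 8)/(2·10) ≡ 72/20. 20⁻¹ ≡ 11 (mod 73), so λ ≡ 72·11 ≡ 62.
  x = λ² - 17 - 17 = 3844 - 34 ≡ 14; y = λ·(17 - 14) - 10 ≡ 30. → (14, 30)
3P: (14, 30) + (17, 10). λ = (10 - 30)/(17 - 14) ≡ 53/3 mod 73. 3⁻¹ ≡ 49 (mod 73), so λ ≡ 42.
  x = λ² - 14 - 17 = 1764 - 31 ≡ 54; y = λ·(14 - 54) - 30 ≡ 42. → (54, 42)
4P: (54, 42) + (17, 10). λ = (10 - 42)/(17 - 54) ≡ 41/36 mod 73. 36⁻¹ ≡ 71 (mod 73), so λ ≡ 64.
  x = λ² - 54 - 17 = 4096 - 71 ≡ 10; y = λ·(54 - 10) - 42 ≡ 0. → (10, 0)
5P: (10, 0) + (17, 10). λ = (10 - 0)/(17 - 10) ≡ 10/7 mod 73. 7⁻¹ ≡ 21 (mod 73), so λ ≡ 64.
  x = λ² - 10 - 17 = 4096 - 27 ≡ 54; y = λ·(10 - 54) - 0 ≡ 31. → (54, 31)
6P: (54, 31) + (17, 10). λ = (10 - 31)/(17 - 54) ≡ 52/36 mod 73. 36⁻¹ ≡ 71 (mod 73), so λ ≡ 42.
  x = λ² - 54 - 17 = 1764 - 71 ≡ 14; y = λ·(54 - 14) - 31 ≡ 43. → (14, 43)
7P: (14, 43) + (17, 10). λ = (10 - 43)/(17 - 14) ≡ 40/3 mod 73. 3⁻¹ ≡ 49 (mod 73), so λ ≡ 62.
  x = λ² - 14 - 17 = 3844 - 31 ≡ 17; y = λ·(14 - 17) - 43 ≡ 63. → (17, 63)
8P: (17, 63) + (17, 10): same x and y₁ ≡ -y₂, so the sum is the point at infinity.
8P = the point at infinity, so the order is 8.

8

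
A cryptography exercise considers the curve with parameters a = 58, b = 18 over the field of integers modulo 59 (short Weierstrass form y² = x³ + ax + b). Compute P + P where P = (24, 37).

(36, 21)

tangent at (24, 37): λ = (3·24² + 58)/(2·37) ≡ 16/15. 15⁻¹ ≡ 4 (mod 59) since 15·4 = 60 ≡ 1, so λ ≡ 16·4 ≡ 5.
  x = λ² - 24 - 24 = 25 - 48 ≡ 36; y = λ·(24 - 36) - 37 ≡ 21. → (36, 21)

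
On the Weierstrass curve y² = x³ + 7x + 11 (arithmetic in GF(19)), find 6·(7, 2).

(10, 13)

Write Q = (7, 2).
Double-and-add on 6 = (110)₂. Start with Q = (7, 2) for the leading 1-bit.
double: tangent at (7, 2): λ = (3·7² + 7)/(2·2) ≡ 2/4. 4⁻¹ ≡ 5 (mod 19) since 4·5 = 20 ≡ 1, so λ ≡ 2·5 ≡ 10.
  x = λ² - 7 - 7 = 100 - 14 ≡ 10; y = λ·(7 - 10) - 2 ≡ 6. → (10, 6)
add Q: (10, 6) + (7, 2). λ = (2 - 6)/(7 - 10) ≡ 15/16 mod 19. 16⁻¹ ≡ 6 (mod 19) since 16·6 = 96 ≡ 1, so λ ≡ 14.
  x = λ² - 10 - 7 = 196 - 17 ≡ 8; y = λ·(10 - 8) - 6 ≡ 3. → (8, 3)
double: tangent at (8, 3): λ = (3·8² + 7)/(2·3) ≡ 9/6. 6⁻¹ ≡ 16 (mod 19), so λ ≡ 9·16 ≡ 11.
  x = λ² - 8 - 8 = 121 - 16 ≡ 10; y = λ·(8 - 10) - 3 ≡ 13. → (10, 13)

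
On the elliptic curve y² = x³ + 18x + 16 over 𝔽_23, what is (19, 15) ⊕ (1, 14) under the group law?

(15, 21)

(19, 15) + (1, 14). λ = (14 - 15)/(1 - 19) ≡ 22/5 mod 23. 5⁻¹ ≡ 14 (mod 23), so λ ≡ 9.
  x = λ² - 19 - 1 = 81 - 20 ≡ 15; y = λ·(19 - 15) - 15 ≡ 21. → (15, 21)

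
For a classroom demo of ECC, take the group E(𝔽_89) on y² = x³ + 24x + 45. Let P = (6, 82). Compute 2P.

(66, 26)

tangent at (6, 82): λ = (3·6² + 24)/(2·82) ≡ 43/75. 75⁻¹ ≡ 19 (mod 89) since 75·19 = 1425 ≡ 1, so λ ≡ 43·19 ≡ 16.
  x = λ² - 6 - 6 = 256 - 12 ≡ 66; y = λ·(6 - 66) - 82 ≡ 26. → (66, 26)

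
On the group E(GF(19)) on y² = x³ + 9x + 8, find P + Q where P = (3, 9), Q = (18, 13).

(18, 6)

(3, 9) + (18, 13). λ = (13 - 9)/(18 - 3) ≡ 4/15 mod 19. 15⁻¹ ≡ 14 (mod 19) since 15·14 = 210 ≡ 1, so λ ≡ 18.
  x = λ² - 3 - 18 = 324 - 21 ≡ 18; y = λ·(3 - 18) - 9 ≡ 6. → (18, 6)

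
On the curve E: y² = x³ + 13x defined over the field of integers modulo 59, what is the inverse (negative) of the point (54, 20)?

-(54, 20) = (54, -20 mod 59) = (54, 39).

(54, 39)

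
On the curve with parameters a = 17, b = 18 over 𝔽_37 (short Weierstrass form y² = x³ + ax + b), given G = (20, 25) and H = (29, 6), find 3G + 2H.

(33, 16)

First 3G:
Repeated addition: build up to 3G.
2G: tangent at (20, 25): λ = (3·20² + 17)/(2·25) ≡ 33/13. 13⁻¹ ≡ 20 (mod 37), so λ ≡ 33·20 ≡ 31.
  x = λ² - 20 - 20 = 961 - 40 ≡ 33; y = λ·(20 - 33) - 25 ≡ 16. → (33, 16)
3G: (33, 16) + (20, 25). λ = (25 - 16)/(20 - 33) ≡ 9/24 mod 37. 24⁻¹ ≡ 17 (mod 37) since 24·17 = 408 ≡ 1, so λ ≡ 5.
  x = λ² - 33 - 20 = 25 - 53 ≡ 9; y = λ·(33 - 9) - 16 ≡ 30. → (9, 30)
3G = (9, 30).
Next 2H:
Repeated addition: build up to 2H.
2H: tangent at (29, 6): λ = (3·29² + 17)/(2·6) ≡ 24/12. 12⁻¹ ≡ 34 (mod 37), so λ ≡ 24·34 ≡ 2.
  x = λ² - 29 - 29 = 4 - 58 ≡ 20; y = λ·(29 - 20) - 6 ≡ 12. → (20, 12)
2H = (20, 12).
Finally 3G + 2H:
(9, 30) + (20, 12). λ = (12 - 30)/(20 - 9) ≡ 19/11 mod 37. 11⁻¹ ≡ 27 (mod 37) since 11·27 = 297 ≡ 1, so λ ≡ 32.
  x = λ² - 9 - 20 = 1024 - 29 ≡ 33; y = λ·(9 - 33) - 30 ≡ 16. → (33, 16)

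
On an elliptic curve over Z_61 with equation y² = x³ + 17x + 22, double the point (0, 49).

tangent at (0, 49): λ = (3·0² + 17)/(2·49) ≡ 17/37. 37⁻¹ ≡ 33 (mod 61), so λ ≡ 17·33 ≡ 12.
  x = λ² - 0 - 0 = 144 - 0 ≡ 22; y = λ·(0 - 22) - 49 ≡ 53. → (22, 53)

(22, 53)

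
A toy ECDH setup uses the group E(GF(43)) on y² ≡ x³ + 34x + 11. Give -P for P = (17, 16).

(17, 27)

-(17, 16) = (17, -16 mod 43) = (17, 27).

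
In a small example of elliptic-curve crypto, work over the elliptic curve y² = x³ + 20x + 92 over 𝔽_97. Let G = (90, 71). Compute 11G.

(10, 15)

Double-and-add on 11 = (1011)₂. Start with G = (90, 71) for the leading 1-bit.
double: tangent at (90, 71): λ = (3·90² + 20)/(2·71) ≡ 70/45. 45⁻¹ ≡ 69 (mod 97) since 45·69 = 3105 ≡ 1, so λ ≡ 70·69 ≡ 77.
  x = λ² - 90 - 90 = 5929 - 180 ≡ 26; y = λ·(90 - 26) - 71 ≡ 7. → (26, 7)
double: tangent at (26, 7): λ = (3·26² + 20)/(2·7) ≡ 11/14. 14⁻¹ ≡ 7 (mod 97) since 14·7 = 98 ≡ 1, so λ ≡ 11·7 ≡ 77.
  x = λ² - 26 - 26 = 5929 - 52 ≡ 57; y = λ·(26 - 57) - 7 ≡ 31. → (57, 31)
add G: (57, 31) + (90, 71). λ = (71 - 31)/(90 - 57) ≡ 40/33 mod 97. 33⁻¹ ≡ 50 (mod 97) since 33·50 = 1650 ≡ 1, so λ ≡ 60.
  x = λ² - 57 - 90 = 3600 - 147 ≡ 58; y = λ·(57 - 58) - 31 ≡ 6. → (58, 6)
double: tangent at (58, 6): λ = (3·58² + 20)/(2·6) ≡ 24/12. 12⁻¹ ≡ 89 (mod 97), so λ ≡ 24·89 ≡ 2.
  x = λ² - 58 - 58 = 4 - 116 ≡ 82; y = λ·(58 - 82) - 6 ≡ 43. → (82, 43)
add G: (82, 43) + (90, 71). λ = (71 - 43)/(90 - 82) ≡ 28/8 mod 97. 8⁻¹ ≡ 85 (mod 97) since 8·85 = 680 ≡ 1, so λ ≡ 52.
  x = λ² - 82 - 90 = 2704 - 172 ≡ 10; y = λ·(82 - 10) - 43 ≡ 15. → (10, 15)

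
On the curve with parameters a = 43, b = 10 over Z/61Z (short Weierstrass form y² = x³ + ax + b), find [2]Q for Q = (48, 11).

tangent at (48, 11): λ = (3·48² + 43)/(2·11) ≡ 1/22. 22⁻¹ ≡ 25 (mod 61), so λ ≡ 1·25 ≡ 25.
  x = λ² - 48 - 48 = 625 - 96 ≡ 41; y = λ·(48 - 41) - 11 ≡ 42. → (41, 42)

(41, 42)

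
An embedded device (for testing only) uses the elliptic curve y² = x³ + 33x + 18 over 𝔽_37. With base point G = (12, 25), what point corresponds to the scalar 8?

Double-and-add on 8 = (1000)₂. Start with G = (12, 25) for the leading 1-bit.
double: tangent at (12, 25): λ = (3·12² + 33)/(2·25) ≡ 21/13. 13⁻¹ ≡ 20 (mod 37), so λ ≡ 21·20 ≡ 13.
  x = λ² - 12 - 12 = 169 - 24 ≡ 34; y = λ·(12 - 34) - 25 ≡ 22. → (34, 22)
double: tangent at (34, 22): λ = (3·34² + 33)/(2·22) ≡ 23/7. 7⁻¹ ≡ 16 (mod 37) since 7·16 = 112 ≡ 1, so λ ≡ 23·16 ≡ 35.
  x = λ² - 34 - 34 = 1225 - 68 ≡ 10; y = λ·(34 - 10) - 22 ≡ 4. → (10, 4)
double: tangent at (10, 4): λ = (3·10² + 33)/(2·4) ≡ 0/8. 8⁻¹ ≡ 14 (mod 37), so λ ≡ 0·14 ≡ 0.
  x = λ² - 10 - 10 = 0 - 20 ≡ 17; y = λ·(10 - 17) - 4 ≡ 33. → (17, 33)

(17, 33)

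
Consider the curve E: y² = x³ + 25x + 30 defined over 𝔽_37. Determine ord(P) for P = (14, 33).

7

2P: tangent at (14, 33): λ = (3·14² + 25)/(2·33) ≡ 21/29. 29⁻¹ ≡ 23 (mod 37) since 29·23 = 667 ≡ 1, so λ ≡ 21·23 ≡ 2.
  x = λ² - 14 - 14 = 4 - 28 ≡ 13; y = λ·(14 - 13) - 33 ≡ 6. → (13, 6)
3P: (13, 6) + (14, 33). λ = (33 - 6)/(14 - 13) ≡ 27/1 mod 37. 1⁻¹ ≡ 1 (mod 37) since 1·1 = 1 ≡ 1, so λ ≡ 27.
  x = λ² - 13 - 14 = 729 - 27 ≡ 36; y = λ·(13 - 36) - 6 ≡ 2. → (36, 2)
4P: (36, 2) + (14, 33). λ = (33 - 2)/(14 - 36) ≡ 31/15 mod 37. 15⁻¹ ≡ 5 (mod 37) since 15·5 = 75 ≡ 1, so λ ≡ 7.
  x = λ² - 36 - 14 = 49 - 50 ≡ 36; y = λ·(36 - 36) - 2 ≡ 35. → (36, 35)
5P: (36, 35) + (14, 33). λ = (33 - 35)/(14 - 36) ≡ 35/15 mod 37. 15⁻¹ ≡ 5 (mod 37), so λ ≡ 27.
  x = λ² - 36 - 14 = 729 - 50 ≡ 13; y = λ·(36 - 13) - 35 ≡ 31. → (13, 31)
6P: (13, 31) + (14, 33). λ = (33 - 31)/(14 - 13) ≡ 2/1 mod 37. 1⁻¹ ≡ 1 (mod 37), so λ ≡ 2.
  x = λ² - 13 - 14 = 4 - 27 ≡ 14; y = λ·(13 - 14) - 31 ≡ 4. → (14, 4)
7P: (14, 4) + (14, 33): same x and y₁ ≡ -y₂, so the sum is O.
7P = O, so the order is 7.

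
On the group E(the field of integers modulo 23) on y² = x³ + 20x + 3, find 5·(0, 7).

Write G = (0, 7).
Repeated addition: build up to 5G.
2G: tangent at (0, 7): λ = (3·0² + 20)/(2·7) ≡ 20/14. 14⁻¹ ≡ 5 (mod 23) since 14·5 = 70 ≡ 1, so λ ≡ 20·5 ≡ 8.
  x = λ² - 0 - 0 = 64 - 0 ≡ 18; y = λ·(0 - 18) - 7 ≡ 10. → (18, 10)
3G: (18, 10) + (0, 7). λ = (7 - 10)/(0 - 18) ≡ 20/5 mod 23. 5⁻¹ ≡ 14 (mod 23) since 5·14 = 70 ≡ 1, so λ ≡ 4.
  x = λ² - 18 - 0 = 16 - 18 ≡ 21; y = λ·(18 - 21) - 10 ≡ 1. → (21, 1)
4G: (21, 1) + (0, 7). λ = (7 - 1)/(0 - 21) ≡ 6/2 mod 23. 2⁻¹ ≡ 12 (mod 23) since 2·12 = 24 ≡ 1, so λ ≡ 3.
  x = λ² - 21 - 0 = 9 - 21 ≡ 11; y = λ·(21 - 11) - 1 ≡ 6. → (11, 6)
5G: (11, 6) + (0, 7). λ = (7 - 6)/(0 - 11) ≡ 1/12 mod 23. 12⁻¹ ≡ 2 (mod 23) since 12·2 = 24 ≡ 1, so λ ≡ 2.
  x = λ² - 11 - 0 = 4 - 11 ≡ 16; y = λ·(11 - 16) - 6 ≡ 7. → (16, 7)

(16, 7)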